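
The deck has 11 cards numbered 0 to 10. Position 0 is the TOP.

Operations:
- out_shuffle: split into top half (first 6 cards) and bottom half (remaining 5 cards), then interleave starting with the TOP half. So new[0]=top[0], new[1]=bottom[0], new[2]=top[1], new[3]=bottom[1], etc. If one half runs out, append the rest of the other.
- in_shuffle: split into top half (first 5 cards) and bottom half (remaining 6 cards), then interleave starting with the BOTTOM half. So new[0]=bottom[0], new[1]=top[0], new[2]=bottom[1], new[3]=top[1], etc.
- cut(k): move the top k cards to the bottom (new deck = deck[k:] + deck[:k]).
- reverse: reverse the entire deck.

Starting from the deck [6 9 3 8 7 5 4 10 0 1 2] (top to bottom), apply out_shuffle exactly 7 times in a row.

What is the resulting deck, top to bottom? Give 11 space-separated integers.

Answer: 6 0 5 3 2 10 7 9 1 4 8

Derivation:
After op 1 (out_shuffle): [6 4 9 10 3 0 8 1 7 2 5]
After op 2 (out_shuffle): [6 8 4 1 9 7 10 2 3 5 0]
After op 3 (out_shuffle): [6 10 8 2 4 3 1 5 9 0 7]
After op 4 (out_shuffle): [6 1 10 5 8 9 2 0 4 7 3]
After op 5 (out_shuffle): [6 2 1 0 10 4 5 7 8 3 9]
After op 6 (out_shuffle): [6 5 2 7 1 8 0 3 10 9 4]
After op 7 (out_shuffle): [6 0 5 3 2 10 7 9 1 4 8]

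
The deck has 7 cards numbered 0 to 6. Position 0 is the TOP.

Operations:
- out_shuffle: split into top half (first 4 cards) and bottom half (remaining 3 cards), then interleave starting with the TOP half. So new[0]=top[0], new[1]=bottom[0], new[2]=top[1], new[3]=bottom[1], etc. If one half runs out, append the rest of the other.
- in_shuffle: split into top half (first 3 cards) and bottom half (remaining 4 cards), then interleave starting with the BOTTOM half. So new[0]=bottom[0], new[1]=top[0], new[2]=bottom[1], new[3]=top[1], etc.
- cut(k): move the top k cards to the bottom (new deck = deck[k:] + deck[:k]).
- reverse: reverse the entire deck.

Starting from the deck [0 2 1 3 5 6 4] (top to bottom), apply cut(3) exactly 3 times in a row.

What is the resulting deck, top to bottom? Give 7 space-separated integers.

Answer: 1 3 5 6 4 0 2

Derivation:
After op 1 (cut(3)): [3 5 6 4 0 2 1]
After op 2 (cut(3)): [4 0 2 1 3 5 6]
After op 3 (cut(3)): [1 3 5 6 4 0 2]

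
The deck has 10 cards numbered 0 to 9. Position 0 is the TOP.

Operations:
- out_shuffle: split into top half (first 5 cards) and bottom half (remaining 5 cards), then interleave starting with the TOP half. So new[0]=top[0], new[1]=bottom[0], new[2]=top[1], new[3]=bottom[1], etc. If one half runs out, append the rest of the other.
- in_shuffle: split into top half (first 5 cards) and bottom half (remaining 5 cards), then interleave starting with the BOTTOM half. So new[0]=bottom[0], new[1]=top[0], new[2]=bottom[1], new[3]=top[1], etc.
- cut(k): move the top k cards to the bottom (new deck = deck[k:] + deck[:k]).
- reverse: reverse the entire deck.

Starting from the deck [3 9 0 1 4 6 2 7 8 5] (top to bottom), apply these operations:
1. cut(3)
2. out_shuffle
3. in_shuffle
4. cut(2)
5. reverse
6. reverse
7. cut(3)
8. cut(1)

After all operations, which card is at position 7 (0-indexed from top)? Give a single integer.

After op 1 (cut(3)): [1 4 6 2 7 8 5 3 9 0]
After op 2 (out_shuffle): [1 8 4 5 6 3 2 9 7 0]
After op 3 (in_shuffle): [3 1 2 8 9 4 7 5 0 6]
After op 4 (cut(2)): [2 8 9 4 7 5 0 6 3 1]
After op 5 (reverse): [1 3 6 0 5 7 4 9 8 2]
After op 6 (reverse): [2 8 9 4 7 5 0 6 3 1]
After op 7 (cut(3)): [4 7 5 0 6 3 1 2 8 9]
After op 8 (cut(1)): [7 5 0 6 3 1 2 8 9 4]
Position 7: card 8.

Answer: 8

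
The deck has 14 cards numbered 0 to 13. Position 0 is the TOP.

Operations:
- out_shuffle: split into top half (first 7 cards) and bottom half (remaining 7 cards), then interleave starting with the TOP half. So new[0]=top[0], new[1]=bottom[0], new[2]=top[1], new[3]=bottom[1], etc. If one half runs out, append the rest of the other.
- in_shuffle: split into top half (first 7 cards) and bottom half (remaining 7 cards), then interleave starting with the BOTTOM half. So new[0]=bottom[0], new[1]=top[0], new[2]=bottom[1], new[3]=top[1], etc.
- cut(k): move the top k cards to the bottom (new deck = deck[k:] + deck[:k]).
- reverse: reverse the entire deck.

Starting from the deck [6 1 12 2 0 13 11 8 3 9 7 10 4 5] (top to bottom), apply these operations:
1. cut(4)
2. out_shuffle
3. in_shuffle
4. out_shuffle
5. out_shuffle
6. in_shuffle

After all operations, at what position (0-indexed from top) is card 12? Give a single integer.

Answer: 13

Derivation:
After op 1 (cut(4)): [0 13 11 8 3 9 7 10 4 5 6 1 12 2]
After op 2 (out_shuffle): [0 10 13 4 11 5 8 6 3 1 9 12 7 2]
After op 3 (in_shuffle): [6 0 3 10 1 13 9 4 12 11 7 5 2 8]
After op 4 (out_shuffle): [6 4 0 12 3 11 10 7 1 5 13 2 9 8]
After op 5 (out_shuffle): [6 7 4 1 0 5 12 13 3 2 11 9 10 8]
After op 6 (in_shuffle): [13 6 3 7 2 4 11 1 9 0 10 5 8 12]
Card 12 is at position 13.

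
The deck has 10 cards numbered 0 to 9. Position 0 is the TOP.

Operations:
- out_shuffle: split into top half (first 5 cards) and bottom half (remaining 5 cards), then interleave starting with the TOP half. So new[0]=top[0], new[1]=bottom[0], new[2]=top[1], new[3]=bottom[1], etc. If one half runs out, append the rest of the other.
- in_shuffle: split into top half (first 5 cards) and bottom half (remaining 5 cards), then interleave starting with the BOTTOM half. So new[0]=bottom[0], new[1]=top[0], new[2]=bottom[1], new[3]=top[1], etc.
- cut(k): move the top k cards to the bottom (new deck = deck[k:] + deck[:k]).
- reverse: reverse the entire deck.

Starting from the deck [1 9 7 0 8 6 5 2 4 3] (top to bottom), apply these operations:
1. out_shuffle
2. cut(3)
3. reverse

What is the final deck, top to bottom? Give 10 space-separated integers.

Answer: 9 6 1 3 8 4 0 2 7 5

Derivation:
After op 1 (out_shuffle): [1 6 9 5 7 2 0 4 8 3]
After op 2 (cut(3)): [5 7 2 0 4 8 3 1 6 9]
After op 3 (reverse): [9 6 1 3 8 4 0 2 7 5]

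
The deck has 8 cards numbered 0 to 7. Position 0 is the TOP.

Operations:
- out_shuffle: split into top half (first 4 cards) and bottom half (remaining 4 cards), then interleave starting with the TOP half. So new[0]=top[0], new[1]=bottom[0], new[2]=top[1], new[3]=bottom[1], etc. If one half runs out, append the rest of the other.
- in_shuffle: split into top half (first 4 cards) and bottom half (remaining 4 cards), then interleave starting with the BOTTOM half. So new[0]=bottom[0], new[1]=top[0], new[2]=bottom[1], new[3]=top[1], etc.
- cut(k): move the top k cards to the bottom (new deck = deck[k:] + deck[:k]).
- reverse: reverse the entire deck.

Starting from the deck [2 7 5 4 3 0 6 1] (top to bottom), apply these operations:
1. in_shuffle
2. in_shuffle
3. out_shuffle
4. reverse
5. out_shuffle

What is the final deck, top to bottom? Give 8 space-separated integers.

After op 1 (in_shuffle): [3 2 0 7 6 5 1 4]
After op 2 (in_shuffle): [6 3 5 2 1 0 4 7]
After op 3 (out_shuffle): [6 1 3 0 5 4 2 7]
After op 4 (reverse): [7 2 4 5 0 3 1 6]
After op 5 (out_shuffle): [7 0 2 3 4 1 5 6]

Answer: 7 0 2 3 4 1 5 6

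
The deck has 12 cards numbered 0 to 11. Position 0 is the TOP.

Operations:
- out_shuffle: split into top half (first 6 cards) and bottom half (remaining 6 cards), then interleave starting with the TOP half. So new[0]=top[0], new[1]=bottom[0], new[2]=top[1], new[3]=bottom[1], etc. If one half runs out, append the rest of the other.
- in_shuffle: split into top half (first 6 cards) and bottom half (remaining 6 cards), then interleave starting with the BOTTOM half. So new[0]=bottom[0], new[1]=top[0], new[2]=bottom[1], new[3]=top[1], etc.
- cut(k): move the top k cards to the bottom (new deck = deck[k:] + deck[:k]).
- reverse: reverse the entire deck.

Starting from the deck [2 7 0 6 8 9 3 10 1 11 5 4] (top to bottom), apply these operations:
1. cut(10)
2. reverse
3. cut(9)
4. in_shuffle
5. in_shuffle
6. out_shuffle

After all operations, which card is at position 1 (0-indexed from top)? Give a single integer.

Answer: 1

Derivation:
After op 1 (cut(10)): [5 4 2 7 0 6 8 9 3 10 1 11]
After op 2 (reverse): [11 1 10 3 9 8 6 0 7 2 4 5]
After op 3 (cut(9)): [2 4 5 11 1 10 3 9 8 6 0 7]
After op 4 (in_shuffle): [3 2 9 4 8 5 6 11 0 1 7 10]
After op 5 (in_shuffle): [6 3 11 2 0 9 1 4 7 8 10 5]
After op 6 (out_shuffle): [6 1 3 4 11 7 2 8 0 10 9 5]
Position 1: card 1.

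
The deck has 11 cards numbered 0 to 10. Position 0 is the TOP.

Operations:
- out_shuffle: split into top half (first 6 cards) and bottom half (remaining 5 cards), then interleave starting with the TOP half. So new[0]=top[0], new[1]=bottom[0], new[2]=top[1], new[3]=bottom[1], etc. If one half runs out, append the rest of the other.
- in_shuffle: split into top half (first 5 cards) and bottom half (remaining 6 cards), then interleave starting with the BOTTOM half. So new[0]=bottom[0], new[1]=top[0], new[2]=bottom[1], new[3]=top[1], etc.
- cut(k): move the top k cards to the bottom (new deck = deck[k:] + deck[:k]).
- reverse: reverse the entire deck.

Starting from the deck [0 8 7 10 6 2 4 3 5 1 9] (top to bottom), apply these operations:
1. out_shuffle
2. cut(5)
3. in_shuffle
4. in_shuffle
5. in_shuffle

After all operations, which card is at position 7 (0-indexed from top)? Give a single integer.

Answer: 5

Derivation:
After op 1 (out_shuffle): [0 4 8 3 7 5 10 1 6 9 2]
After op 2 (cut(5)): [5 10 1 6 9 2 0 4 8 3 7]
After op 3 (in_shuffle): [2 5 0 10 4 1 8 6 3 9 7]
After op 4 (in_shuffle): [1 2 8 5 6 0 3 10 9 4 7]
After op 5 (in_shuffle): [0 1 3 2 10 8 9 5 4 6 7]
Position 7: card 5.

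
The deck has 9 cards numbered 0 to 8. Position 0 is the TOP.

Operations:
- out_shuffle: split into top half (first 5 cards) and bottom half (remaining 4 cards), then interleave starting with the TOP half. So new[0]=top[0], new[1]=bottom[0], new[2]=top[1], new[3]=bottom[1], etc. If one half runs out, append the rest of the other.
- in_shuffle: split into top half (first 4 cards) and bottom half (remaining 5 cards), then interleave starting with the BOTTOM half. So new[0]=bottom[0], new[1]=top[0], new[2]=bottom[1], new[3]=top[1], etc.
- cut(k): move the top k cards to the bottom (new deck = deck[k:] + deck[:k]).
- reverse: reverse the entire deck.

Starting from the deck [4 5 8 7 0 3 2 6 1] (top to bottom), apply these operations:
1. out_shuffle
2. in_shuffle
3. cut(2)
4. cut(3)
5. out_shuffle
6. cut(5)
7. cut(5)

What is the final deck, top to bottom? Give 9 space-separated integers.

After op 1 (out_shuffle): [4 3 5 2 8 6 7 1 0]
After op 2 (in_shuffle): [8 4 6 3 7 5 1 2 0]
After op 3 (cut(2)): [6 3 7 5 1 2 0 8 4]
After op 4 (cut(3)): [5 1 2 0 8 4 6 3 7]
After op 5 (out_shuffle): [5 4 1 6 2 3 0 7 8]
After op 6 (cut(5)): [3 0 7 8 5 4 1 6 2]
After op 7 (cut(5)): [4 1 6 2 3 0 7 8 5]

Answer: 4 1 6 2 3 0 7 8 5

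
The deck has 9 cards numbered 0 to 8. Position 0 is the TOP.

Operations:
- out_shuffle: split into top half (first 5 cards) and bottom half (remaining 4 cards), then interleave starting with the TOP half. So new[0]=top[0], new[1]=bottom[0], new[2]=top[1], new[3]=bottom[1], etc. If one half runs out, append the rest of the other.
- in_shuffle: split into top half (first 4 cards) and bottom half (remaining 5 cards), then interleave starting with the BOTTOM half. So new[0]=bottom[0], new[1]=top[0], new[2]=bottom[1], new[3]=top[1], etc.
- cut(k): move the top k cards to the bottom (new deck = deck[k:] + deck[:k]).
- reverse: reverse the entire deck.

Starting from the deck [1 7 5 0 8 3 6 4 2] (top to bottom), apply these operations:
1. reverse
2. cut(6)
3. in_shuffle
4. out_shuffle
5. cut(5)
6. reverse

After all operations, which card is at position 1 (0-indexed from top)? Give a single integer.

After op 1 (reverse): [2 4 6 3 8 0 5 7 1]
After op 2 (cut(6)): [5 7 1 2 4 6 3 8 0]
After op 3 (in_shuffle): [4 5 6 7 3 1 8 2 0]
After op 4 (out_shuffle): [4 1 5 8 6 2 7 0 3]
After op 5 (cut(5)): [2 7 0 3 4 1 5 8 6]
After op 6 (reverse): [6 8 5 1 4 3 0 7 2]
Position 1: card 8.

Answer: 8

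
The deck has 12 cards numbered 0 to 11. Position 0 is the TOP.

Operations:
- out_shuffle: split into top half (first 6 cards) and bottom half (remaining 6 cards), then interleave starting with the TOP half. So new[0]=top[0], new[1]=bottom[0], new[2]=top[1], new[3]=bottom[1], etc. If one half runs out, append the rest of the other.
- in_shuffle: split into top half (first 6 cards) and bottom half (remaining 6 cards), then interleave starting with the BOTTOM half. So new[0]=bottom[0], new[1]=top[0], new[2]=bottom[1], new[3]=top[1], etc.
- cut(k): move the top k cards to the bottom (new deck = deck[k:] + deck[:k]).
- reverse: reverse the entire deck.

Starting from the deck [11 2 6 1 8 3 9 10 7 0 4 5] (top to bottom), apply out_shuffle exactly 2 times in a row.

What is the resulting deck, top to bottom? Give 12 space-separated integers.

Answer: 11 1 9 0 2 8 10 4 6 3 7 5

Derivation:
After op 1 (out_shuffle): [11 9 2 10 6 7 1 0 8 4 3 5]
After op 2 (out_shuffle): [11 1 9 0 2 8 10 4 6 3 7 5]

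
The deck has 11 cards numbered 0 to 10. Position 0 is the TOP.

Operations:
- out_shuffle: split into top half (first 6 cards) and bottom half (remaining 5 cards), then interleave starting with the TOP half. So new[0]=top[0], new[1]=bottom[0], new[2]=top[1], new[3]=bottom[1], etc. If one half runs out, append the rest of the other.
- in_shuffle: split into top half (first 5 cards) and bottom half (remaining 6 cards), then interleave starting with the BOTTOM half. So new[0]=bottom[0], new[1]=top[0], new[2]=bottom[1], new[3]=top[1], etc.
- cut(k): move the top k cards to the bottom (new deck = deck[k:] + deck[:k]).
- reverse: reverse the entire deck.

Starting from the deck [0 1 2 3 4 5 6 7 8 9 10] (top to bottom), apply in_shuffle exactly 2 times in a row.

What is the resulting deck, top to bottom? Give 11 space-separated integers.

Answer: 2 5 8 0 3 6 9 1 4 7 10

Derivation:
After op 1 (in_shuffle): [5 0 6 1 7 2 8 3 9 4 10]
After op 2 (in_shuffle): [2 5 8 0 3 6 9 1 4 7 10]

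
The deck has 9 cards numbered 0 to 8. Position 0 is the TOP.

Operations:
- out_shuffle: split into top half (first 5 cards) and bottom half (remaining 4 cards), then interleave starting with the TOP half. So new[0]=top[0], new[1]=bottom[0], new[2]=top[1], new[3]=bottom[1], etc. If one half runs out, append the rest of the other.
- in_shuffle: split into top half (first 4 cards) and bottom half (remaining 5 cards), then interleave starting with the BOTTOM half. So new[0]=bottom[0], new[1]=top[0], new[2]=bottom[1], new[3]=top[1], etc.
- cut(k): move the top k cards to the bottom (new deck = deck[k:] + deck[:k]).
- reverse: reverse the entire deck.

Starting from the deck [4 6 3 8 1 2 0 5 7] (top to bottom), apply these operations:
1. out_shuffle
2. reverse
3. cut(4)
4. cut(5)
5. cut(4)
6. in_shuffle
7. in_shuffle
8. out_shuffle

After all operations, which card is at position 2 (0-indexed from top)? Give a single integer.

After op 1 (out_shuffle): [4 2 6 0 3 5 8 7 1]
After op 2 (reverse): [1 7 8 5 3 0 6 2 4]
After op 3 (cut(4)): [3 0 6 2 4 1 7 8 5]
After op 4 (cut(5)): [1 7 8 5 3 0 6 2 4]
After op 5 (cut(4)): [3 0 6 2 4 1 7 8 5]
After op 6 (in_shuffle): [4 3 1 0 7 6 8 2 5]
After op 7 (in_shuffle): [7 4 6 3 8 1 2 0 5]
After op 8 (out_shuffle): [7 1 4 2 6 0 3 5 8]
Position 2: card 4.

Answer: 4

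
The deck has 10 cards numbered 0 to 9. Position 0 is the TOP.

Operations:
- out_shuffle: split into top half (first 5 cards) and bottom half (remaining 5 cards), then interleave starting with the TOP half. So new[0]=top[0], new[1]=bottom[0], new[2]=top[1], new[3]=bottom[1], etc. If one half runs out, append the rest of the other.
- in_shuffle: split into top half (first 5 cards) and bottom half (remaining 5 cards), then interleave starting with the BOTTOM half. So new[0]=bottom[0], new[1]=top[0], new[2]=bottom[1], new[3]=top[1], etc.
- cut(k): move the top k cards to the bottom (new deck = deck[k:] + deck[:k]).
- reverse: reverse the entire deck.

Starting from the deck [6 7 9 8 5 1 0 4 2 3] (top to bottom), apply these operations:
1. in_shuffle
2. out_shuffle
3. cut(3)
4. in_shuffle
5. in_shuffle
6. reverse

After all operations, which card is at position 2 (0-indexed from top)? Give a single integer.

Answer: 0

Derivation:
After op 1 (in_shuffle): [1 6 0 7 4 9 2 8 3 5]
After op 2 (out_shuffle): [1 9 6 2 0 8 7 3 4 5]
After op 3 (cut(3)): [2 0 8 7 3 4 5 1 9 6]
After op 4 (in_shuffle): [4 2 5 0 1 8 9 7 6 3]
After op 5 (in_shuffle): [8 4 9 2 7 5 6 0 3 1]
After op 6 (reverse): [1 3 0 6 5 7 2 9 4 8]
Position 2: card 0.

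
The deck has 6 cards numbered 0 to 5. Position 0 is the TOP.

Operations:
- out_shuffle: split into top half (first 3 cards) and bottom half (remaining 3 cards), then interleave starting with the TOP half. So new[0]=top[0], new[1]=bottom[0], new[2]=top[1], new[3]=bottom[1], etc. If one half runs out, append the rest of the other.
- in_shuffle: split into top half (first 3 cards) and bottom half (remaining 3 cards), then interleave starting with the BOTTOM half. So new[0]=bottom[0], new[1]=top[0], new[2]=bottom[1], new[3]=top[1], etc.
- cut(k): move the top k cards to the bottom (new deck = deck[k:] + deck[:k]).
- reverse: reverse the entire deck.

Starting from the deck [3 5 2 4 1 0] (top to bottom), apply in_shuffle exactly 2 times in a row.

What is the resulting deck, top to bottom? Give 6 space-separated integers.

After op 1 (in_shuffle): [4 3 1 5 0 2]
After op 2 (in_shuffle): [5 4 0 3 2 1]

Answer: 5 4 0 3 2 1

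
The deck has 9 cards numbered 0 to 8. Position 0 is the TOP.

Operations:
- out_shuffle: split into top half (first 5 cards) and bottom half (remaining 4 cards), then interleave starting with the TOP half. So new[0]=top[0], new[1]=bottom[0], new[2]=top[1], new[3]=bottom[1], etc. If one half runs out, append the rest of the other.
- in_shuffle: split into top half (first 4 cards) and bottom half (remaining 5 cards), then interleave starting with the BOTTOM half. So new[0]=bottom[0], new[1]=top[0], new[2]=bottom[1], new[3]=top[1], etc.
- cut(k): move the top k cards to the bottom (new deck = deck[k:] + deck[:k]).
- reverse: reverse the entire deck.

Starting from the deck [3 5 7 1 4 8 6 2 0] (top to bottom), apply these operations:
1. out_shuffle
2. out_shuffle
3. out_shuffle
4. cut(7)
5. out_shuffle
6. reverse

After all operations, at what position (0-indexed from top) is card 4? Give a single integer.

After op 1 (out_shuffle): [3 8 5 6 7 2 1 0 4]
After op 2 (out_shuffle): [3 2 8 1 5 0 6 4 7]
After op 3 (out_shuffle): [3 0 2 6 8 4 1 7 5]
After op 4 (cut(7)): [7 5 3 0 2 6 8 4 1]
After op 5 (out_shuffle): [7 6 5 8 3 4 0 1 2]
After op 6 (reverse): [2 1 0 4 3 8 5 6 7]
Card 4 is at position 3.

Answer: 3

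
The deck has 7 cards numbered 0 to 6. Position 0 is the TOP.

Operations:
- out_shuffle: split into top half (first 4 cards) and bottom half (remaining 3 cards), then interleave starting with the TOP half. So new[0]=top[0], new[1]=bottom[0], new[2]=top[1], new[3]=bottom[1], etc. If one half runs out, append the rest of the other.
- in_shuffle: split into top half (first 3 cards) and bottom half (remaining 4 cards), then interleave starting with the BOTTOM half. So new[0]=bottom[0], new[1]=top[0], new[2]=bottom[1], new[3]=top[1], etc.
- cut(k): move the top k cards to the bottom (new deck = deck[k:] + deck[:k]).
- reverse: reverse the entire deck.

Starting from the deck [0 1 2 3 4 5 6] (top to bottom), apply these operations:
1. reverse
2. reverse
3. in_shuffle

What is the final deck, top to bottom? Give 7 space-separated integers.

Answer: 3 0 4 1 5 2 6

Derivation:
After op 1 (reverse): [6 5 4 3 2 1 0]
After op 2 (reverse): [0 1 2 3 4 5 6]
After op 3 (in_shuffle): [3 0 4 1 5 2 6]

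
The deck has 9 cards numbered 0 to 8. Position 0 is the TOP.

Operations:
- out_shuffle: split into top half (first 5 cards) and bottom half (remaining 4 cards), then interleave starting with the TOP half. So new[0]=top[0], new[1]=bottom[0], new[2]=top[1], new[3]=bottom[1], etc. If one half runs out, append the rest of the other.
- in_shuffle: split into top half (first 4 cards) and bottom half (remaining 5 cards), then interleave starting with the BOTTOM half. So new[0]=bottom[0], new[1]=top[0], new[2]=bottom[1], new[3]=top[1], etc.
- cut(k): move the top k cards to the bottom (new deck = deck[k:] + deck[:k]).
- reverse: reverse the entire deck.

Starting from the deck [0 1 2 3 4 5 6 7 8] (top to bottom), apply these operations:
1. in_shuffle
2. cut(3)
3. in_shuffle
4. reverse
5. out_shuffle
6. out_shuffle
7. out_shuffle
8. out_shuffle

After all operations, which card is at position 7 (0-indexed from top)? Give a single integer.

Answer: 7

Derivation:
After op 1 (in_shuffle): [4 0 5 1 6 2 7 3 8]
After op 2 (cut(3)): [1 6 2 7 3 8 4 0 5]
After op 3 (in_shuffle): [3 1 8 6 4 2 0 7 5]
After op 4 (reverse): [5 7 0 2 4 6 8 1 3]
After op 5 (out_shuffle): [5 6 7 8 0 1 2 3 4]
After op 6 (out_shuffle): [5 1 6 2 7 3 8 4 0]
After op 7 (out_shuffle): [5 3 1 8 6 4 2 0 7]
After op 8 (out_shuffle): [5 4 3 2 1 0 8 7 6]
Position 7: card 7.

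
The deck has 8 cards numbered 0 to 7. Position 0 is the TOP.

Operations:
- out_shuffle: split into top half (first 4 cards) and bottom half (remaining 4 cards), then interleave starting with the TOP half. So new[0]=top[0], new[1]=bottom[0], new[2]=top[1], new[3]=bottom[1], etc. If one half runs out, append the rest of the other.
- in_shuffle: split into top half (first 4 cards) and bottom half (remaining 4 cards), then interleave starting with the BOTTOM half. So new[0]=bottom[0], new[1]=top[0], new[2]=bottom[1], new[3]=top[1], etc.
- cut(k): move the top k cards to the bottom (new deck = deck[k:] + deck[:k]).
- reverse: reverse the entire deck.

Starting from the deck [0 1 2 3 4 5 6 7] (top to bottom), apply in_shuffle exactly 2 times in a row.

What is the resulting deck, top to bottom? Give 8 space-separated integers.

Answer: 6 4 2 0 7 5 3 1

Derivation:
After op 1 (in_shuffle): [4 0 5 1 6 2 7 3]
After op 2 (in_shuffle): [6 4 2 0 7 5 3 1]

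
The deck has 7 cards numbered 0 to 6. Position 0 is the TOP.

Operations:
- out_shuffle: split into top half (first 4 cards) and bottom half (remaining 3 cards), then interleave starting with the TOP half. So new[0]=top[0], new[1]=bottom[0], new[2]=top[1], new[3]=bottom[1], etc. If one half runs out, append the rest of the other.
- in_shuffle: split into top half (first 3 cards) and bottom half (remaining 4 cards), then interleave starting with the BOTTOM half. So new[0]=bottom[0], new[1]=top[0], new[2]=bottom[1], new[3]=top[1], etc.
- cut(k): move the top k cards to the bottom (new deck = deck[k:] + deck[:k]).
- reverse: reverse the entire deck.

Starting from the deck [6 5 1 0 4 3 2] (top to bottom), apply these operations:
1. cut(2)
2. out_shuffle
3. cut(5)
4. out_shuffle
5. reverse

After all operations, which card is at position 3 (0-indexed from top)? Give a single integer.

Answer: 6

Derivation:
After op 1 (cut(2)): [1 0 4 3 2 6 5]
After op 2 (out_shuffle): [1 2 0 6 4 5 3]
After op 3 (cut(5)): [5 3 1 2 0 6 4]
After op 4 (out_shuffle): [5 0 3 6 1 4 2]
After op 5 (reverse): [2 4 1 6 3 0 5]
Position 3: card 6.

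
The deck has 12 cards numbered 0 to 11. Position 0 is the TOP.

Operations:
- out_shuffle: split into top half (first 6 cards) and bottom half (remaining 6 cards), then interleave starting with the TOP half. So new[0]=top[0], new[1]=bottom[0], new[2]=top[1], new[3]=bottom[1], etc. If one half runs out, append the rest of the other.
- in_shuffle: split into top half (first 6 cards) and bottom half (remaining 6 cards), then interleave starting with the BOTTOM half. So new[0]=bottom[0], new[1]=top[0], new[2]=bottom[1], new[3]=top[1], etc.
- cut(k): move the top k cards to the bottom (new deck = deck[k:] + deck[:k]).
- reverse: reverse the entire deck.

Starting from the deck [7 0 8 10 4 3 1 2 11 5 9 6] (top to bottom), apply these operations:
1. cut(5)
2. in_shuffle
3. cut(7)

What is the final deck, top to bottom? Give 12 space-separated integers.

After op 1 (cut(5)): [3 1 2 11 5 9 6 7 0 8 10 4]
After op 2 (in_shuffle): [6 3 7 1 0 2 8 11 10 5 4 9]
After op 3 (cut(7)): [11 10 5 4 9 6 3 7 1 0 2 8]

Answer: 11 10 5 4 9 6 3 7 1 0 2 8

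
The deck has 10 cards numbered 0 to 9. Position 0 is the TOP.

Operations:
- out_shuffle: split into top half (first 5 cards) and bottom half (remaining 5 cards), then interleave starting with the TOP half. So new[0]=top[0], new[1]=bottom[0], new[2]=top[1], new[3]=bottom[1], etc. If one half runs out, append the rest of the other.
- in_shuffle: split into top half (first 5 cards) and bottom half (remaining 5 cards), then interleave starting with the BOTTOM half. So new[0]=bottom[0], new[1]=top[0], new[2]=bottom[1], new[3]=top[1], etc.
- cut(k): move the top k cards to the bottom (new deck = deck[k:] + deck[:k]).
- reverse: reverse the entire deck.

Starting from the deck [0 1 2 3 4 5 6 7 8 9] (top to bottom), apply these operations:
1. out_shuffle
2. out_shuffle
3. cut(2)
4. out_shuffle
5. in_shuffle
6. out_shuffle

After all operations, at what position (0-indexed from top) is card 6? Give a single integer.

After op 1 (out_shuffle): [0 5 1 6 2 7 3 8 4 9]
After op 2 (out_shuffle): [0 7 5 3 1 8 6 4 2 9]
After op 3 (cut(2)): [5 3 1 8 6 4 2 9 0 7]
After op 4 (out_shuffle): [5 4 3 2 1 9 8 0 6 7]
After op 5 (in_shuffle): [9 5 8 4 0 3 6 2 7 1]
After op 6 (out_shuffle): [9 3 5 6 8 2 4 7 0 1]
Card 6 is at position 3.

Answer: 3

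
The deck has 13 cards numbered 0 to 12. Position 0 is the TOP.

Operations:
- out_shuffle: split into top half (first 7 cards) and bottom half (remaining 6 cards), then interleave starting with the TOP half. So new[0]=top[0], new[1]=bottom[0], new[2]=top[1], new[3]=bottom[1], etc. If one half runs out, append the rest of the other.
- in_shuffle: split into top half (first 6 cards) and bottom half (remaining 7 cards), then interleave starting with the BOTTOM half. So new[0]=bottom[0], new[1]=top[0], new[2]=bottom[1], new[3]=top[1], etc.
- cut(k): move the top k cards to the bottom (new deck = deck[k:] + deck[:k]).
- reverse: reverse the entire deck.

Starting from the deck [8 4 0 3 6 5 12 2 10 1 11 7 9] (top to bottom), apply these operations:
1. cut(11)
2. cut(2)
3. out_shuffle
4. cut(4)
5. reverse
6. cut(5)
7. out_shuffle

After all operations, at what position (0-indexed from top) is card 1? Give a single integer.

Answer: 12

Derivation:
After op 1 (cut(11)): [7 9 8 4 0 3 6 5 12 2 10 1 11]
After op 2 (cut(2)): [8 4 0 3 6 5 12 2 10 1 11 7 9]
After op 3 (out_shuffle): [8 2 4 10 0 1 3 11 6 7 5 9 12]
After op 4 (cut(4)): [0 1 3 11 6 7 5 9 12 8 2 4 10]
After op 5 (reverse): [10 4 2 8 12 9 5 7 6 11 3 1 0]
After op 6 (cut(5)): [9 5 7 6 11 3 1 0 10 4 2 8 12]
After op 7 (out_shuffle): [9 0 5 10 7 4 6 2 11 8 3 12 1]
Card 1 is at position 12.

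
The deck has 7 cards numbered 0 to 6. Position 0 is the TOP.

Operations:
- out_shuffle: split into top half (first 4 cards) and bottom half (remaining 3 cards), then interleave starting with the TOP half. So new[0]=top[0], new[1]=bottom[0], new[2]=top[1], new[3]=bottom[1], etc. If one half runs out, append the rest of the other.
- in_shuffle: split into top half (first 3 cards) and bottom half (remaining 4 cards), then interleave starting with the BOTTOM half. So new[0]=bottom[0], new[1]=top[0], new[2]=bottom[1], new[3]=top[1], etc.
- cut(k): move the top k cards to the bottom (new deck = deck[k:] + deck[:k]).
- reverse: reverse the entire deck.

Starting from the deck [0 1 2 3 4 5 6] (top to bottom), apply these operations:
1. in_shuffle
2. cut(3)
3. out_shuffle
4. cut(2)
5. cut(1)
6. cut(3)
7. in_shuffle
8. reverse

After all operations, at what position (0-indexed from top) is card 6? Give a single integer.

Answer: 5

Derivation:
After op 1 (in_shuffle): [3 0 4 1 5 2 6]
After op 2 (cut(3)): [1 5 2 6 3 0 4]
After op 3 (out_shuffle): [1 3 5 0 2 4 6]
After op 4 (cut(2)): [5 0 2 4 6 1 3]
After op 5 (cut(1)): [0 2 4 6 1 3 5]
After op 6 (cut(3)): [6 1 3 5 0 2 4]
After op 7 (in_shuffle): [5 6 0 1 2 3 4]
After op 8 (reverse): [4 3 2 1 0 6 5]
Card 6 is at position 5.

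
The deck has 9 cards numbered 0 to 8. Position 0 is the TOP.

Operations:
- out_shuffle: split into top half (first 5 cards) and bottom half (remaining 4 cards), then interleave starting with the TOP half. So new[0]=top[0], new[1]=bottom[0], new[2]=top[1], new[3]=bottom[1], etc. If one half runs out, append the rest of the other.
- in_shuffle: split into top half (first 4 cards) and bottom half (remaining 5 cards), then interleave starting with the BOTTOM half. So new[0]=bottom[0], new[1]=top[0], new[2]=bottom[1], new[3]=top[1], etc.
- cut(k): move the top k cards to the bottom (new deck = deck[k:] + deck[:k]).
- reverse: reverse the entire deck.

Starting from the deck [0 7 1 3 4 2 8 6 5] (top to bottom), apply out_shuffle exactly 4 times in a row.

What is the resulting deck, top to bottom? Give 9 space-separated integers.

Answer: 0 4 5 3 6 1 8 7 2

Derivation:
After op 1 (out_shuffle): [0 2 7 8 1 6 3 5 4]
After op 2 (out_shuffle): [0 6 2 3 7 5 8 4 1]
After op 3 (out_shuffle): [0 5 6 8 2 4 3 1 7]
After op 4 (out_shuffle): [0 4 5 3 6 1 8 7 2]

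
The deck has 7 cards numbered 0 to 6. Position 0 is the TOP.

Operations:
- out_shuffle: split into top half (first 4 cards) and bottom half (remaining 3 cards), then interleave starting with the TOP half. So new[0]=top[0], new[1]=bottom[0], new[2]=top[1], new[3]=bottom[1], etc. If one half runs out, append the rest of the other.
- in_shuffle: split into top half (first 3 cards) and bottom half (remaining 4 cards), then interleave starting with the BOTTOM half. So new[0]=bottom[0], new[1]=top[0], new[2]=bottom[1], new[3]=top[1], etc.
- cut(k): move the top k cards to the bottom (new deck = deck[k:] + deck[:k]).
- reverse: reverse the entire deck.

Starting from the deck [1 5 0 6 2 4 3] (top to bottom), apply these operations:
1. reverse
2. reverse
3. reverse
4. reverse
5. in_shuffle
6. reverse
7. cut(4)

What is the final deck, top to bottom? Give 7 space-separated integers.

After op 1 (reverse): [3 4 2 6 0 5 1]
After op 2 (reverse): [1 5 0 6 2 4 3]
After op 3 (reverse): [3 4 2 6 0 5 1]
After op 4 (reverse): [1 5 0 6 2 4 3]
After op 5 (in_shuffle): [6 1 2 5 4 0 3]
After op 6 (reverse): [3 0 4 5 2 1 6]
After op 7 (cut(4)): [2 1 6 3 0 4 5]

Answer: 2 1 6 3 0 4 5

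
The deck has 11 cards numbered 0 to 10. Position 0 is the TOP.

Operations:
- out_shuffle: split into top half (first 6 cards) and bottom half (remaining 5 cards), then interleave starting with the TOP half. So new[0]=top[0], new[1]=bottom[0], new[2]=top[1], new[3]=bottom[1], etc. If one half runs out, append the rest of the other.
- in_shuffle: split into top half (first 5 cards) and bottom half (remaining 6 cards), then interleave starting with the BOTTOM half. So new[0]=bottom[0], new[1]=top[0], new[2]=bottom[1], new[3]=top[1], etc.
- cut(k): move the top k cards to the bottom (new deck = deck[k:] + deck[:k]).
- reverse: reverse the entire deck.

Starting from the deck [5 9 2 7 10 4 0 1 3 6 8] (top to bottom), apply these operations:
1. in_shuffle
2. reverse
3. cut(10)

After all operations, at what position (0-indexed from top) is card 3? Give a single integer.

Answer: 5

Derivation:
After op 1 (in_shuffle): [4 5 0 9 1 2 3 7 6 10 8]
After op 2 (reverse): [8 10 6 7 3 2 1 9 0 5 4]
After op 3 (cut(10)): [4 8 10 6 7 3 2 1 9 0 5]
Card 3 is at position 5.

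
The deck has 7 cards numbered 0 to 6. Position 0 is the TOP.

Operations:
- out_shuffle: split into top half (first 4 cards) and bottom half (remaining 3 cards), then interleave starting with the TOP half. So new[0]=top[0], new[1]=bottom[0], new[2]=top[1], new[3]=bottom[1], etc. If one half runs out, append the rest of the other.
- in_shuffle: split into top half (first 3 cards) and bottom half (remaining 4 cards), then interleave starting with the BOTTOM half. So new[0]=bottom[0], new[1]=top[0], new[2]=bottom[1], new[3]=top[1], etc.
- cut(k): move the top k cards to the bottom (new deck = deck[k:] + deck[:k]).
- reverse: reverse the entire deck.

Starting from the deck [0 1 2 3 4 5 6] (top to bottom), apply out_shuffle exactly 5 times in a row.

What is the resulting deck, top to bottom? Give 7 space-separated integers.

After op 1 (out_shuffle): [0 4 1 5 2 6 3]
After op 2 (out_shuffle): [0 2 4 6 1 3 5]
After op 3 (out_shuffle): [0 1 2 3 4 5 6]
After op 4 (out_shuffle): [0 4 1 5 2 6 3]
After op 5 (out_shuffle): [0 2 4 6 1 3 5]

Answer: 0 2 4 6 1 3 5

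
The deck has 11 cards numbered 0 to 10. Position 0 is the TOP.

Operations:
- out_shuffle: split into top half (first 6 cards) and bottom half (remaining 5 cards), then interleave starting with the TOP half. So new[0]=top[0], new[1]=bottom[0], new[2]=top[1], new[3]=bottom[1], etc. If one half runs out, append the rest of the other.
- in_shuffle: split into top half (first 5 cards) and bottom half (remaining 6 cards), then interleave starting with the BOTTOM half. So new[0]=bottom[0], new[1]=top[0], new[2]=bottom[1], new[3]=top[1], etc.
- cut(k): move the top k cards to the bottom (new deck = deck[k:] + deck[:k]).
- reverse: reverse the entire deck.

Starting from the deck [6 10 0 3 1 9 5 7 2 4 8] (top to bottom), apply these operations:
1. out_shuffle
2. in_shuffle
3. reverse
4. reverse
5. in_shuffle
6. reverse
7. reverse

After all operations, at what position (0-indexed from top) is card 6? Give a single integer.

After op 1 (out_shuffle): [6 5 10 7 0 2 3 4 1 8 9]
After op 2 (in_shuffle): [2 6 3 5 4 10 1 7 8 0 9]
After op 3 (reverse): [9 0 8 7 1 10 4 5 3 6 2]
After op 4 (reverse): [2 6 3 5 4 10 1 7 8 0 9]
After op 5 (in_shuffle): [10 2 1 6 7 3 8 5 0 4 9]
After op 6 (reverse): [9 4 0 5 8 3 7 6 1 2 10]
After op 7 (reverse): [10 2 1 6 7 3 8 5 0 4 9]
Card 6 is at position 3.

Answer: 3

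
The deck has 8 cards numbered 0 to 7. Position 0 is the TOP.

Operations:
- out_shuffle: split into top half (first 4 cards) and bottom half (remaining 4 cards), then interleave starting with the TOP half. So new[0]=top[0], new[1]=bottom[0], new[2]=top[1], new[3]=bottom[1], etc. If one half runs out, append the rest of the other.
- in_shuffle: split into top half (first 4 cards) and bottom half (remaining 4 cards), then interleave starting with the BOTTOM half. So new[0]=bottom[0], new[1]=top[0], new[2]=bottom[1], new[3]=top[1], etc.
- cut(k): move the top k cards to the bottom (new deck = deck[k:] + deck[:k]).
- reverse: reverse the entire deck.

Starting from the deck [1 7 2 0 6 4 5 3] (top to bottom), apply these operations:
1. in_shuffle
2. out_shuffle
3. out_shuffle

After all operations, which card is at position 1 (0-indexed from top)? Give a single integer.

After op 1 (in_shuffle): [6 1 4 7 5 2 3 0]
After op 2 (out_shuffle): [6 5 1 2 4 3 7 0]
After op 3 (out_shuffle): [6 4 5 3 1 7 2 0]
Position 1: card 4.

Answer: 4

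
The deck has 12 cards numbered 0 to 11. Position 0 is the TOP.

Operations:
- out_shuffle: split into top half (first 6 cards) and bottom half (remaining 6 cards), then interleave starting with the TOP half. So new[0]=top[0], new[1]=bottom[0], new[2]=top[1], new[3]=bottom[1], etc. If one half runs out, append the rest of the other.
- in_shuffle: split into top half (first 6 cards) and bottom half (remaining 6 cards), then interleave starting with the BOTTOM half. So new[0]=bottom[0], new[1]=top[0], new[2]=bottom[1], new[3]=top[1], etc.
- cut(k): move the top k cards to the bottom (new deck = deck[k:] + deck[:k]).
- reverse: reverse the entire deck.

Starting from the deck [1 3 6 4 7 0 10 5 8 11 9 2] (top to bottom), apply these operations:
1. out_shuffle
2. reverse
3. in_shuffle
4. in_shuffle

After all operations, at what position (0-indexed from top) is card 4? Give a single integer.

Answer: 10

Derivation:
After op 1 (out_shuffle): [1 10 3 5 6 8 4 11 7 9 0 2]
After op 2 (reverse): [2 0 9 7 11 4 8 6 5 3 10 1]
After op 3 (in_shuffle): [8 2 6 0 5 9 3 7 10 11 1 4]
After op 4 (in_shuffle): [3 8 7 2 10 6 11 0 1 5 4 9]
Card 4 is at position 10.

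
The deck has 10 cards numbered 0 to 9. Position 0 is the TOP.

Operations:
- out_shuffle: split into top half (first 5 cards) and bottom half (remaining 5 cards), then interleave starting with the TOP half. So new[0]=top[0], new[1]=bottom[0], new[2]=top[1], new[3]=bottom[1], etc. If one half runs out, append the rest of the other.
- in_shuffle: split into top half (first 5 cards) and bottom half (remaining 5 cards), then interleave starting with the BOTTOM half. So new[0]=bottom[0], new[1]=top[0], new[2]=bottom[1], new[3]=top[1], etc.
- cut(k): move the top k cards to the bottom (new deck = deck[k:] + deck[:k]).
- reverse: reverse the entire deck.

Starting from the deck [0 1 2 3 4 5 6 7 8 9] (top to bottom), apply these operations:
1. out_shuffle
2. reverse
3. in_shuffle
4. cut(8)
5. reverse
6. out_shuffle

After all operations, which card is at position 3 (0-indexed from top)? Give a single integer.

After op 1 (out_shuffle): [0 5 1 6 2 7 3 8 4 9]
After op 2 (reverse): [9 4 8 3 7 2 6 1 5 0]
After op 3 (in_shuffle): [2 9 6 4 1 8 5 3 0 7]
After op 4 (cut(8)): [0 7 2 9 6 4 1 8 5 3]
After op 5 (reverse): [3 5 8 1 4 6 9 2 7 0]
After op 6 (out_shuffle): [3 6 5 9 8 2 1 7 4 0]
Position 3: card 9.

Answer: 9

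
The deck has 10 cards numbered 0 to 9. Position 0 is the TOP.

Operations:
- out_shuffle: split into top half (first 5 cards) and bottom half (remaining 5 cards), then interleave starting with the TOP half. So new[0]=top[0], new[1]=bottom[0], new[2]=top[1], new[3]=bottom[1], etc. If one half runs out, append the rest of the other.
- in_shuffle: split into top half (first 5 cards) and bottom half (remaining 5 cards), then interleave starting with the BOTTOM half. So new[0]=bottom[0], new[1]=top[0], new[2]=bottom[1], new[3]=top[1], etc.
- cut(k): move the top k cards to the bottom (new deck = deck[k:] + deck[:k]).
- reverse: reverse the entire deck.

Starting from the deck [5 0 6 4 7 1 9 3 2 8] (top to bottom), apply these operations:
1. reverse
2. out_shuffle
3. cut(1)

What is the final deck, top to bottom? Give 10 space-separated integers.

Answer: 7 2 4 3 6 9 0 1 5 8

Derivation:
After op 1 (reverse): [8 2 3 9 1 7 4 6 0 5]
After op 2 (out_shuffle): [8 7 2 4 3 6 9 0 1 5]
After op 3 (cut(1)): [7 2 4 3 6 9 0 1 5 8]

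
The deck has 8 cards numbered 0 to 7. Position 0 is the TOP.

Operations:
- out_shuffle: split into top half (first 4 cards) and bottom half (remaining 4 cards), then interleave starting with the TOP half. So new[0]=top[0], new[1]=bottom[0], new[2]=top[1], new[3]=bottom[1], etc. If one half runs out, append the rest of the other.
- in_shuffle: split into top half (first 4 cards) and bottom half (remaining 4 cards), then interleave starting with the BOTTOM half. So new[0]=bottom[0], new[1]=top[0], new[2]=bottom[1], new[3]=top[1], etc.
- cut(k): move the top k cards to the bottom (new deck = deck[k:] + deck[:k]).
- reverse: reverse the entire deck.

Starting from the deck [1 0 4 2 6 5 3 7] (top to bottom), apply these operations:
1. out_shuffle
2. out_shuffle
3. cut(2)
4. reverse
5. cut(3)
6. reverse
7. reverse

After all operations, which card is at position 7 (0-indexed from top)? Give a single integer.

Answer: 7

Derivation:
After op 1 (out_shuffle): [1 6 0 5 4 3 2 7]
After op 2 (out_shuffle): [1 4 6 3 0 2 5 7]
After op 3 (cut(2)): [6 3 0 2 5 7 1 4]
After op 4 (reverse): [4 1 7 5 2 0 3 6]
After op 5 (cut(3)): [5 2 0 3 6 4 1 7]
After op 6 (reverse): [7 1 4 6 3 0 2 5]
After op 7 (reverse): [5 2 0 3 6 4 1 7]
Position 7: card 7.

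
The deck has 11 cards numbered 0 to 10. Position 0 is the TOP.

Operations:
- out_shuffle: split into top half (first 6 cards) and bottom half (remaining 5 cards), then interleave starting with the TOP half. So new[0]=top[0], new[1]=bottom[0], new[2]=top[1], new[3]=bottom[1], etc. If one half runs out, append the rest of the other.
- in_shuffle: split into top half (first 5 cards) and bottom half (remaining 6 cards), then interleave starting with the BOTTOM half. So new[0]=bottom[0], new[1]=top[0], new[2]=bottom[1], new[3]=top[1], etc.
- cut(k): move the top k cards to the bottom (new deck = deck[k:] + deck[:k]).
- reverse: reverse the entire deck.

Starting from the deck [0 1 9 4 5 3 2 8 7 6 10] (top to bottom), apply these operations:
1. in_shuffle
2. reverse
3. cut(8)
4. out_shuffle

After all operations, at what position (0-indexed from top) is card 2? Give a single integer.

After op 1 (in_shuffle): [3 0 2 1 8 9 7 4 6 5 10]
After op 2 (reverse): [10 5 6 4 7 9 8 1 2 0 3]
After op 3 (cut(8)): [2 0 3 10 5 6 4 7 9 8 1]
After op 4 (out_shuffle): [2 4 0 7 3 9 10 8 5 1 6]
Card 2 is at position 0.

Answer: 0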